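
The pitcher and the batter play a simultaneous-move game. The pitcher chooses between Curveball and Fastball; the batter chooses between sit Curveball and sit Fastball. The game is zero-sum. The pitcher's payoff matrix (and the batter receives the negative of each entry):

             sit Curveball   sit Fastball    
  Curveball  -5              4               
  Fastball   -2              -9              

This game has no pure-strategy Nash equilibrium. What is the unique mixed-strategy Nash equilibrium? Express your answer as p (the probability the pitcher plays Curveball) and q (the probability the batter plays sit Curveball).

p = 7/16, q = 13/16

The pitcher's mix must leave the batter indifferent between sit Curveball and sit Fastball.
  the batter's expected payoff from sit Curveball: p·5 + (1−p)·2 = 3p + 2
  the batter's expected payoff from sit Fastball: p·(-4) + (1−p)·9 = -13p + 9
  3p + 2 = -13p + 9  ⇒  16p = 7  ⇒  p = 7/16.
In a mixed equilibrium the pitcher is indifferent between Curveball and Fastball; this condition fixes q.
  the pitcher's payoff from Curveball: q·(-5) + (1−q)·4 = -9q + 4
  the pitcher's payoff from Fastball: q·(-2) + (1−q)·(-9) = 7q - 9
  -9q + 4 = 7q - 9  ⇒  -16q = -13  ⇒  q = 13/16.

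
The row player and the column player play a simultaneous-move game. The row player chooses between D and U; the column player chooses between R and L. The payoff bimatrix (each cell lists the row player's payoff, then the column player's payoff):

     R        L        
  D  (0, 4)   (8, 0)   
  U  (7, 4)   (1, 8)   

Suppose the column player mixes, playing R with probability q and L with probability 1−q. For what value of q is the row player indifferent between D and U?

q = 1/2

Set the row player's expected payoff from D equal to that from U:
  the row player's expected payoff from D: q·0 + (1−q)·8 = -8q + 8
  the row player's expected payoff from U: q·7 + (1−q)·1 = 6q + 1
  -8q + 8 = 6q + 1  ⇒  -14q = -7  ⇒  q = 1/2.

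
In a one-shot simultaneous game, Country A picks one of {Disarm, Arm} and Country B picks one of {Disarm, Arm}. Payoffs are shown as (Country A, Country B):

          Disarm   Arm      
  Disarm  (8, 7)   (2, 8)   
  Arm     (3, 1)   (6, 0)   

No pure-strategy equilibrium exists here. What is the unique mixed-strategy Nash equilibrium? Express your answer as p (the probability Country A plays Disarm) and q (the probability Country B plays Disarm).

In a mixed equilibrium Country B is indifferent between Disarm and Arm; this condition fixes p.
  Country B's payoff to Disarm: p·7 + (1−p)·1 = 6p + 1
  Country B's payoff to Arm: p·8 + (1−p)·0 = 8p
  6p + 1 = 8p  ⇒  -2p = -1  ⇒  p = 1/2.
For Country A to be willing to mix, Country A must be indifferent between Disarm and Arm, which pins down Country B's mix.
  Country A's expected payoff from Disarm: q·8 + (1−q)·2 = 6q + 2
  Country A's expected payoff from Arm: q·3 + (1−q)·6 = -3q + 6
  6q + 2 = -3q + 6  ⇒  9q = 4  ⇒  q = 4/9.

p = 1/2, q = 4/9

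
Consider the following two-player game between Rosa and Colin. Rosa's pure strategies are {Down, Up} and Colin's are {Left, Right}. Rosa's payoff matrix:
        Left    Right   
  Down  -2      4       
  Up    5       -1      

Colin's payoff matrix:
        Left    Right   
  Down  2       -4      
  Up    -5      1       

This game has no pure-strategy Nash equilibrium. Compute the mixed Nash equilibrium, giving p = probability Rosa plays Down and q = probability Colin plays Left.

Rosa's mix must leave Colin indifferent between Left and Right.
  Colin's expected payoff from Left: p·2 + (1−p)·(-5) = 7p - 5
  Colin's expected payoff from Right: p·(-4) + (1−p)·1 = -5p + 1
  7p - 5 = -5p + 1  ⇒  12p = 6  ⇒  p = 1/2.
Set Rosa's expected payoff from Down equal to that from Up:
  Rosa's payoff to Down: q·(-2) + (1−q)·4 = -6q + 4
  Rosa's payoff to Up: q·5 + (1−q)·(-1) = 6q - 1
  -6q + 4 = 6q - 1  ⇒  -12q = -5  ⇒  q = 5/12.

p = 1/2, q = 5/12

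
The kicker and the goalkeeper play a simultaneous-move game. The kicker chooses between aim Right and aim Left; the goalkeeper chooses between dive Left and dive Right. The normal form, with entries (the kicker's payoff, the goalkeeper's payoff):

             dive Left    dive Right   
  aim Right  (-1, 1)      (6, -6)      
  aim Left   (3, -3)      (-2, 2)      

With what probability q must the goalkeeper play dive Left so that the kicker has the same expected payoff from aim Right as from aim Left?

q = 2/3

In a mixed equilibrium the kicker is indifferent between aim Right and aim Left; this condition fixes q.
  the kicker's payoff from aim Right: q·(-1) + (1−q)·6 = -7q + 6
  the kicker's payoff from aim Left: q·3 + (1−q)·(-2) = 5q - 2
  -7q + 6 = 5q - 2  ⇒  -12q = -8  ⇒  q = 2/3.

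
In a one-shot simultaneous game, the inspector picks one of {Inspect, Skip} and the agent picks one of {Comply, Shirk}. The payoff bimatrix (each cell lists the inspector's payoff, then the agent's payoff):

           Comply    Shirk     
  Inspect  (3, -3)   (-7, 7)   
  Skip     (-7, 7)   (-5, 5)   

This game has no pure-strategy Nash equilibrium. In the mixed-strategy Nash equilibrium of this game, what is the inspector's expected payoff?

-16/3

Set the inspector's expected payoff from Inspect equal to that from Skip:
  the inspector's payoff to Inspect: q·3 + (1−q)·(-7) = 10q - 7
  the inspector's payoff to Skip: q·(-7) + (1−q)·(-5) = -2q - 5
  10q - 7 = -2q - 5  ⇒  12q = 2  ⇒  q = 1/6.
At equilibrium the inspector is indifferent across rows, so the inspector's payoff equals the payoff from Inspect: (1/6)·3 + (5/6)·(-7) = -16/3.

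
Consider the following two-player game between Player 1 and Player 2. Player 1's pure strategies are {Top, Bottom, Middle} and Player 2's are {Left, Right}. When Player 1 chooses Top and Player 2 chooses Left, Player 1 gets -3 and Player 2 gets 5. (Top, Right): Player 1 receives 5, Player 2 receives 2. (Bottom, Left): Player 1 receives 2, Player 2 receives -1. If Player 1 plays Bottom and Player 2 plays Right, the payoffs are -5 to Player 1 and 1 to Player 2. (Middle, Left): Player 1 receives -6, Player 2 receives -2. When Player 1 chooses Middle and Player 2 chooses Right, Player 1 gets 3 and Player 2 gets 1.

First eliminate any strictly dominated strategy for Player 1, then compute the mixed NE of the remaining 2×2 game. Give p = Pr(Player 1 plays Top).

Player 1's strategy Middle is strictly dominated by Top: -3 > -6 and 5 > 3. Eliminate Middle.
Player 2's indifference between Left and Right determines Player 1's mixing probability p:
  Player 2's payoff from Left: p·5 + (1−p)·(-1) = 6p - 1
  Player 2's payoff from Right: p·2 + (1−p)·1 = p + 1
  6p - 1 = p + 1  ⇒  5p = 2  ⇒  p = 2/5.

p = 2/5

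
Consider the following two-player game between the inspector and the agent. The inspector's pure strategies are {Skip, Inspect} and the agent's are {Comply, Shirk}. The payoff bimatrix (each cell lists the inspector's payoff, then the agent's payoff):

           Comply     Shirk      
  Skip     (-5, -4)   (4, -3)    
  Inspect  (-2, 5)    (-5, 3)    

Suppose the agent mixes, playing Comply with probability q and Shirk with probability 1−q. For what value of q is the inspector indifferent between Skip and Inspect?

q = 3/4

The agent's mix must leave the inspector indifferent between Skip and Inspect.
  the inspector's expected payoff from Skip: q·(-5) + (1−q)·4 = -9q + 4
  the inspector's expected payoff from Inspect: q·(-2) + (1−q)·(-5) = 3q - 5
  -9q + 4 = 3q - 5  ⇒  -12q = -9  ⇒  q = 3/4.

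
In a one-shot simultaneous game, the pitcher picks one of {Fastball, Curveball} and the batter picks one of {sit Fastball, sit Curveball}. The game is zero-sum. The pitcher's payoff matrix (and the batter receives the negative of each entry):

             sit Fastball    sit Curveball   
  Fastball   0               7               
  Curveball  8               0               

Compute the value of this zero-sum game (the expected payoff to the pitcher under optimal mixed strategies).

The pitcher's indifference between Fastball and Curveball determines the batter's mixing probability q:
  the pitcher's expected payoff from Fastball: q·0 + (1−q)·7 = -7q + 7
  the pitcher's expected payoff from Curveball: q·8 + (1−q)·0 = 8q
  -7q + 7 = 8q  ⇒  -15q = -7  ⇒  q = 7/15.
The value is the pitcher's expected payoff against this mix (using Fastball): (7/15)·0 + (8/15)·7 = 56/15.

v = 56/15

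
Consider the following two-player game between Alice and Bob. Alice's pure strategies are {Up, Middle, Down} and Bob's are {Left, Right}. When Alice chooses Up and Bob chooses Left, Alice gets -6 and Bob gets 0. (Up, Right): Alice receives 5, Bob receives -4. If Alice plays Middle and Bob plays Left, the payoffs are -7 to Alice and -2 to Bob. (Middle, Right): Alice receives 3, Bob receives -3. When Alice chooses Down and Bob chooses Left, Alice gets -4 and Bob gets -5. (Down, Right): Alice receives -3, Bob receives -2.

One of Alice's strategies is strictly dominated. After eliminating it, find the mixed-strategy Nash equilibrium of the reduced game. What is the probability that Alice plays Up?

Alice's strategy Middle is strictly dominated by Up: -6 > -7 and 5 > 3. Eliminate Middle.
Alice's mix must leave Bob indifferent between Left and Right.
  Bob's expected payoff from Left: p·0 + (1−p)·(-5) = 5p - 5
  Bob's expected payoff from Right: p·(-4) + (1−p)·(-2) = -2p - 2
  5p - 5 = -2p - 2  ⇒  7p = 3  ⇒  p = 3/7.

p = 3/7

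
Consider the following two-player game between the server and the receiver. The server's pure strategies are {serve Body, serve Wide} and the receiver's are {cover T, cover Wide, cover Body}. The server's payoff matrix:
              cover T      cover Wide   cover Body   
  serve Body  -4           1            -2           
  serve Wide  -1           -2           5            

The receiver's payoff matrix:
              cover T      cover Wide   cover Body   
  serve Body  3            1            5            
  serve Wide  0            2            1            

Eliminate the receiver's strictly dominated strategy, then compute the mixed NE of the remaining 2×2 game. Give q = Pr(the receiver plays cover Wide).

The receiver's strategy cover T is strictly dominated by cover Body: 5 > 3 and 1 > 0. Eliminate cover T.
Set the server's expected payoff from serve Body equal to that from serve Wide:
  the server's payoff to serve Body: q·1 + (1−q)·(-2) = 3q - 2
  the server's payoff to serve Wide: q·(-2) + (1−q)·5 = -7q + 5
  3q - 2 = -7q + 5  ⇒  10q = 7  ⇒  q = 7/10.

q = 7/10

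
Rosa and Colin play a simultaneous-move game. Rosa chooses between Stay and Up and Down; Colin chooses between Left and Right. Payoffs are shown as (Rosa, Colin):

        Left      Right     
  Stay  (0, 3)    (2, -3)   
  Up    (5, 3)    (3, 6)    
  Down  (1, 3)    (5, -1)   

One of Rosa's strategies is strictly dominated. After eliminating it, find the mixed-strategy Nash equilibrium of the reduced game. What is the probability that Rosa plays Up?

Rosa's strategy Stay is strictly dominated by Down: 1 > 0 and 5 > 2. Eliminate Stay.
In a mixed equilibrium Colin is indifferent between Left and Right; this condition fixes p.
  Colin's payoff from Left: p·3 + (1−p)·3 = 3
  Colin's payoff from Right: p·6 + (1−p)·(-1) = 7p - 1
  3 = 7p - 1  ⇒  -7p = -4  ⇒  p = 4/7.

p = 4/7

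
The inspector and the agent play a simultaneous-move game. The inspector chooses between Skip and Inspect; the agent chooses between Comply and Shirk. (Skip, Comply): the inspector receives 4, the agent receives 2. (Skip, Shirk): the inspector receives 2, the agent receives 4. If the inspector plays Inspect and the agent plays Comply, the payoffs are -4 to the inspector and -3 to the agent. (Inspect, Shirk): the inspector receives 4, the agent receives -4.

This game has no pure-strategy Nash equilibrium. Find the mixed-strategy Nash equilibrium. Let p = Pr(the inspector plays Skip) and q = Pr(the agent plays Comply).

p = 1/3, q = 1/5

In a mixed equilibrium the agent is indifferent between Comply and Shirk; this condition fixes p.
  the agent's payoff from Comply: p·2 + (1−p)·(-3) = 5p - 3
  the agent's payoff from Shirk: p·4 + (1−p)·(-4) = 8p - 4
  5p - 3 = 8p - 4  ⇒  -3p = -1  ⇒  p = 1/3.
The agent's mix must leave the inspector indifferent between Skip and Inspect.
  the inspector's payoff to Skip: q·4 + (1−q)·2 = 2q + 2
  the inspector's payoff to Inspect: q·(-4) + (1−q)·4 = -8q + 4
  2q + 2 = -8q + 4  ⇒  10q = 2  ⇒  q = 1/5.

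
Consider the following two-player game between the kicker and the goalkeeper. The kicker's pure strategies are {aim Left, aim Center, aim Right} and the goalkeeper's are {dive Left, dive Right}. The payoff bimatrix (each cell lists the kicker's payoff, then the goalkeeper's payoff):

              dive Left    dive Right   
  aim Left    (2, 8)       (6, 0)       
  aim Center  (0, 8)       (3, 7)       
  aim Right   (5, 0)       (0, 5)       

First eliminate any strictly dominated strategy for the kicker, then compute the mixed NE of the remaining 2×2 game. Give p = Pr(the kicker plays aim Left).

p = 5/13

The kicker's strategy aim Center is strictly dominated by aim Left: 2 > 0 and 6 > 3. Eliminate aim Center.
Set the goalkeeper's expected payoff from dive Left equal to that from dive Right:
  the goalkeeper's expected payoff from dive Left: p·8 + (1−p)·0 = 8p
  the goalkeeper's expected payoff from dive Right: p·0 + (1−p)·5 = -5p + 5
  8p = -5p + 5  ⇒  13p = 5  ⇒  p = 5/13.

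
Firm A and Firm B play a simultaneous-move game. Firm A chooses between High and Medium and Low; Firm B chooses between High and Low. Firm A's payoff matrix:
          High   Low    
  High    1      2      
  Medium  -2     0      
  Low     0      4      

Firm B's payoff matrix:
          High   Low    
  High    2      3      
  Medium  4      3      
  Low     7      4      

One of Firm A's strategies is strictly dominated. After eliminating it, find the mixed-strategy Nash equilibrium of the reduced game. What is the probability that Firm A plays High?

p = 3/4

Firm A's strategy Medium is strictly dominated by High: 1 > -2 and 2 > 0. Eliminate Medium.
Set Firm B's expected payoff from High equal to that from Low:
  Firm B's payoff to High: p·2 + (1−p)·7 = -5p + 7
  Firm B's payoff to Low: p·3 + (1−p)·4 = -p + 4
  -5p + 7 = -p + 4  ⇒  -4p = -3  ⇒  p = 3/4.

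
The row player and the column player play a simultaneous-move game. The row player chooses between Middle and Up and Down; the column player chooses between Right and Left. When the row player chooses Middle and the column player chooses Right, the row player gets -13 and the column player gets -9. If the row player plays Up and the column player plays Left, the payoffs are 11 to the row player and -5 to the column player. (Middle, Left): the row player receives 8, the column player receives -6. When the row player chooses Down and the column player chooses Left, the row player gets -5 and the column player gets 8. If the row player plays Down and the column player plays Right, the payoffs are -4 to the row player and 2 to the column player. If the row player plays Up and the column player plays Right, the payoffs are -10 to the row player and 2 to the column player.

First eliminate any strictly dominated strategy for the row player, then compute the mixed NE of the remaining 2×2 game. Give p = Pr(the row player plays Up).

p = 6/13

The row player's strategy Middle is strictly dominated by Up: -10 > -13 and 11 > 8. Eliminate Middle.
The column player's indifference between Right and Left determines the row player's mixing probability p:
  the column player's expected payoff from Right: p·2 + (1−p)·2 = 2
  the column player's expected payoff from Left: p·(-5) + (1−p)·8 = -13p + 8
  2 = -13p + 8  ⇒  13p = 6  ⇒  p = 6/13.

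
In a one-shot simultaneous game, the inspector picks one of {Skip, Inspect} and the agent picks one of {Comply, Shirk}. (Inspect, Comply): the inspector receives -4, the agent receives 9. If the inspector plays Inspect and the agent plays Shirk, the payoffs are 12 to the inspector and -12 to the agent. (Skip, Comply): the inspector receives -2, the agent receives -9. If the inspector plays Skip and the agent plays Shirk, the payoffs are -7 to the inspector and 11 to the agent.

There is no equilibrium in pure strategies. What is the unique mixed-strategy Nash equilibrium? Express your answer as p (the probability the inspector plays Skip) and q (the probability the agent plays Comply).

For the agent to be willing to mix, the agent must be indifferent between Comply and Shirk, which pins down the inspector's mix.
  the agent's payoff to Comply: p·(-9) + (1−p)·9 = -18p + 9
  the agent's payoff to Shirk: p·11 + (1−p)·(-12) = 23p - 12
  -18p + 9 = 23p - 12  ⇒  -41p = -21  ⇒  p = 21/41.
The inspector's indifference between Skip and Inspect determines the agent's mixing probability q:
  the inspector's expected payoff from Skip: q·(-2) + (1−q)·(-7) = 5q - 7
  the inspector's expected payoff from Inspect: q·(-4) + (1−q)·12 = -16q + 12
  5q - 7 = -16q + 12  ⇒  21q = 19  ⇒  q = 19/21.

p = 21/41, q = 19/21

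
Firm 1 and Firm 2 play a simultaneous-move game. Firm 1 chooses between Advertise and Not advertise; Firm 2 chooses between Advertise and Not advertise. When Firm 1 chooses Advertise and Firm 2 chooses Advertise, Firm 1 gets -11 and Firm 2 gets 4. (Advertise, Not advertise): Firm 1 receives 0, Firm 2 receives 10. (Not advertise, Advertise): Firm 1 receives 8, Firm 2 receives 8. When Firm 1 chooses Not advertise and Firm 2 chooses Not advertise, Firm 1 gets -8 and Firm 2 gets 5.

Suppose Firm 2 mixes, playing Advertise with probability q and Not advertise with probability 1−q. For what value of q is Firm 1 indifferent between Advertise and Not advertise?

q = 8/27

For Firm 1 to be willing to mix, Firm 1 must be indifferent between Advertise and Not advertise, which pins down Firm 2's mix.
  Firm 1's expected payoff from Advertise: q·(-11) + (1−q)·0 = -11q
  Firm 1's expected payoff from Not advertise: q·8 + (1−q)·(-8) = 16q - 8
  -11q = 16q - 8  ⇒  -27q = -8  ⇒  q = 8/27.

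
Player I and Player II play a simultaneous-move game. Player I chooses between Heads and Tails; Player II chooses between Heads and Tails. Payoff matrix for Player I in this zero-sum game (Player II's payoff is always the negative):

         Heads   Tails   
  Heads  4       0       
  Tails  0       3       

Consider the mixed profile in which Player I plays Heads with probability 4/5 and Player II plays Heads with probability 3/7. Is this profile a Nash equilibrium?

No

Given Player I's mix p = 4/5, Player II's payoff from Heads is -16/5 but from Tails is -3/5. Player II strictly prefers Tails, so Player II would not mix.
So the proposed profile is not a Nash equilibrium.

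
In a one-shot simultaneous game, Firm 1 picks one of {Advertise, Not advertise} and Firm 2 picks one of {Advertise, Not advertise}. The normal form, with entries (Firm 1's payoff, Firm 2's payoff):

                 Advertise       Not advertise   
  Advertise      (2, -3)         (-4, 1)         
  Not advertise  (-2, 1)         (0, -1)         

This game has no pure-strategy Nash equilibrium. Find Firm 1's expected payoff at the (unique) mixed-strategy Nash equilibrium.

-1

In a mixed equilibrium Firm 1 is indifferent between Advertise and Not advertise; this condition fixes q.
  Firm 1's payoff to Advertise: q·2 + (1−q)·(-4) = 6q - 4
  Firm 1's payoff to Not advertise: q·(-2) + (1−q)·0 = -2q
  6q - 4 = -2q  ⇒  8q = 4  ⇒  q = 1/2.
At equilibrium Firm 1 is indifferent across rows, so Firm 1's payoff equals the payoff from Advertise: (1/2)·2 + (1/2)·(-4) = -1.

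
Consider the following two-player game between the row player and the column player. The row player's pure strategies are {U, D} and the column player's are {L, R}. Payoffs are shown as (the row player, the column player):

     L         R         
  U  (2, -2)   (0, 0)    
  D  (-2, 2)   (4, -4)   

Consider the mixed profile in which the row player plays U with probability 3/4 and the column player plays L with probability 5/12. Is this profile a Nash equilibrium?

Given the column player's mix q = 5/12, the row player's payoff from U is 5/6 but from D is 3/2. The row player strictly prefers D, so the row player would not mix.
So the proposed profile is not a Nash equilibrium.

No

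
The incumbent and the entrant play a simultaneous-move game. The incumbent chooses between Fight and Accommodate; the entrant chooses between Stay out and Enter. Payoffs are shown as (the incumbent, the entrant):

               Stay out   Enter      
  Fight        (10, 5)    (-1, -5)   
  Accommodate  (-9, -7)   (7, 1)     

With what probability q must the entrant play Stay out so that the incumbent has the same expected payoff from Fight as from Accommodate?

For the incumbent to be willing to mix, the incumbent must be indifferent between Fight and Accommodate, which pins down the entrant's mix.
  the incumbent's payoff from Fight: q·10 + (1−q)·(-1) = 11q - 1
  the incumbent's payoff from Accommodate: q·(-9) + (1−q)·7 = -16q + 7
  11q - 1 = -16q + 7  ⇒  27q = 8  ⇒  q = 8/27.

q = 8/27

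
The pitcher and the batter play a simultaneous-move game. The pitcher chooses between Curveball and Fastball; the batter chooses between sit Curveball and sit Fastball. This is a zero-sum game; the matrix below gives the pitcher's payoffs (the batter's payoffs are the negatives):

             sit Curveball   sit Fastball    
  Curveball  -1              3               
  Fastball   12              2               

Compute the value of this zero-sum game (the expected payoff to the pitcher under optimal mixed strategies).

Set the pitcher's expected payoff from Curveball equal to that from Fastball:
  the pitcher's payoff to Curveball: q·(-1) + (1−q)·3 = -4q + 3
  the pitcher's payoff to Fastball: q·12 + (1−q)·2 = 10q + 2
  -4q + 3 = 10q + 2  ⇒  -14q = -1  ⇒  q = 1/14.
The value is the pitcher's expected payoff against this mix (using Curveball): (1/14)·(-1) + (13/14)·3 = 19/7.

v = 19/7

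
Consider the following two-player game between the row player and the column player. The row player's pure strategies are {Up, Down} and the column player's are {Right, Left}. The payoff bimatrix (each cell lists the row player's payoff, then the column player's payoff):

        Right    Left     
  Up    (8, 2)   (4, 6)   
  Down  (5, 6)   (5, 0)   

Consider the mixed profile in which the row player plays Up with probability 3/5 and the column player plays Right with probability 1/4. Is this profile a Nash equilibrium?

Yes

Check the column player's indifference given the row player's mix p = 3/5:
  payoff from Right = 18/5; payoff from Left = 18/5 — equal.
Check the row player's indifference given the column player's mix q = 1/4:
  payoff from Up = 5; payoff from Down = 5 — equal.
Both players are indifferent, so neither can profitably deviate.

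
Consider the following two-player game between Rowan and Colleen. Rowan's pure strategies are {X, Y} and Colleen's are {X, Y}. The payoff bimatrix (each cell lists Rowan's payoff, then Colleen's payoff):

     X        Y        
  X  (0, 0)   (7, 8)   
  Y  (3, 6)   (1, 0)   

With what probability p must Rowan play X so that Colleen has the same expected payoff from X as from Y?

p = 3/7

Colleen's indifference between X and Y determines Rowan's mixing probability p:
  Colleen's payoff to X: p·0 + (1−p)·6 = -6p + 6
  Colleen's payoff to Y: p·8 + (1−p)·0 = 8p
  -6p + 6 = 8p  ⇒  -14p = -6  ⇒  p = 3/7.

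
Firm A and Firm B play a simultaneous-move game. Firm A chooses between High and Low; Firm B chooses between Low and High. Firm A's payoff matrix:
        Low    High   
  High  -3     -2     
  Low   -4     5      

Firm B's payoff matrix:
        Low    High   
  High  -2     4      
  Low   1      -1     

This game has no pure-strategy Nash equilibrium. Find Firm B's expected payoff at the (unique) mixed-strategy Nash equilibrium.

For Firm B to be willing to mix, Firm B must be indifferent between Low and High, which pins down Firm A's mix.
  Firm B's expected payoff from Low: p·(-2) + (1−p)·1 = -3p + 1
  Firm B's expected payoff from High: p·4 + (1−p)·(-1) = 5p - 1
  -3p + 1 = 5p - 1  ⇒  -8p = -2  ⇒  p = 1/4.
At equilibrium Firm B is indifferent across columns, so Firm B's payoff equals the payoff from Low: (1/4)·(-2) + (3/4)·1 = 1/4.

1/4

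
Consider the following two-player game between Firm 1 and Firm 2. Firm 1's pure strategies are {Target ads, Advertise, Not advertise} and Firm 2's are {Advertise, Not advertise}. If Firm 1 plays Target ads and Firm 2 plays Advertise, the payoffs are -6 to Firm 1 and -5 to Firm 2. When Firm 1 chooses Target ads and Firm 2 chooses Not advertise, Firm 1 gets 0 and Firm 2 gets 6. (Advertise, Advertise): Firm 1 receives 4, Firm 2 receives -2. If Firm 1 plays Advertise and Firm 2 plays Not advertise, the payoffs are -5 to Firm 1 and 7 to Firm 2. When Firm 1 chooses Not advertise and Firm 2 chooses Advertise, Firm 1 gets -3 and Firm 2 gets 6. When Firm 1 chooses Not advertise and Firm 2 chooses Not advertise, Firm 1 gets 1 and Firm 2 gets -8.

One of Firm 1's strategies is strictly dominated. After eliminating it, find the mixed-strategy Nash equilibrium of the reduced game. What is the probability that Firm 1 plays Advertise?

Firm 1's strategy Target ads is strictly dominated by Not advertise: -3 > -6 and 1 > 0. Eliminate Target ads.
Set Firm 2's expected payoff from Advertise equal to that from Not advertise:
  Firm 2's expected payoff from Advertise: p·(-2) + (1−p)·6 = -8p + 6
  Firm 2's expected payoff from Not advertise: p·7 + (1−p)·(-8) = 15p - 8
  -8p + 6 = 15p - 8  ⇒  -23p = -14  ⇒  p = 14/23.

p = 14/23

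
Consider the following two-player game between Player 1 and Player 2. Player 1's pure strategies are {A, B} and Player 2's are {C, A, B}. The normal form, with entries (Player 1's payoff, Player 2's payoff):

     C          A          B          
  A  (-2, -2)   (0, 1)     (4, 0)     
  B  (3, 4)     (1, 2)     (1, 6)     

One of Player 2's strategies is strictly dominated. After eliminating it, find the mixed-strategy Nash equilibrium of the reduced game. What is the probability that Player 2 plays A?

Player 2's strategy C is strictly dominated by B: 0 > -2 and 6 > 4. Eliminate C.
In a mixed equilibrium Player 1 is indifferent between A and B; this condition fixes q.
  Player 1's expected payoff from A: q·0 + (1−q)·4 = -4q + 4
  Player 1's expected payoff from B: q·1 + (1−q)·1 = 1
  -4q + 4 = 1  ⇒  -4q = -3  ⇒  q = 3/4.

q = 3/4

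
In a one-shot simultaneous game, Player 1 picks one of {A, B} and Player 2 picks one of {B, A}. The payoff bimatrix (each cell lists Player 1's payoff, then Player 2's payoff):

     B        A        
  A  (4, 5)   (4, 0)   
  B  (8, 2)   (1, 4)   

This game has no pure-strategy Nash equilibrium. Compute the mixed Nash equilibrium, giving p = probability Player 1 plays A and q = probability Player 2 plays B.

Set Player 2's expected payoff from B equal to that from A:
  Player 2's payoff from B: p·5 + (1−p)·2 = 3p + 2
  Player 2's payoff from A: p·0 + (1−p)·4 = -4p + 4
  3p + 2 = -4p + 4  ⇒  7p = 2  ⇒  p = 2/7.
Player 2's mix must leave Player 1 indifferent between A and B.
  Player 1's payoff from A: q·4 + (1−q)·4 = 4
  Player 1's payoff from B: q·8 + (1−q)·1 = 7q + 1
  4 = 7q + 1  ⇒  -7q = -3  ⇒  q = 3/7.

p = 2/7, q = 3/7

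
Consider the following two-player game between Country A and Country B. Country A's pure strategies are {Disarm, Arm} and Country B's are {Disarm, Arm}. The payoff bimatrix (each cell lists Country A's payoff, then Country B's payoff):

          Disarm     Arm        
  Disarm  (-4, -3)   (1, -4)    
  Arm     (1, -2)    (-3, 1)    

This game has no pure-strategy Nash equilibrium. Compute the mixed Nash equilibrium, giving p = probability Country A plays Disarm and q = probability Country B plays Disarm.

Country B's indifference between Disarm and Arm determines Country A's mixing probability p:
  Country B's payoff to Disarm: p·(-3) + (1−p)·(-2) = -p - 2
  Country B's payoff to Arm: p·(-4) + (1−p)·1 = -5p + 1
  -p - 2 = -5p + 1  ⇒  4p = 3  ⇒  p = 3/4.
For Country A to be willing to mix, Country A must be indifferent between Disarm and Arm, which pins down Country B's mix.
  Country A's payoff to Disarm: q·(-4) + (1−q)·1 = -5q + 1
  Country A's payoff to Arm: q·1 + (1−q)·(-3) = 4q - 3
  -5q + 1 = 4q - 3  ⇒  -9q = -4  ⇒  q = 4/9.

p = 3/4, q = 4/9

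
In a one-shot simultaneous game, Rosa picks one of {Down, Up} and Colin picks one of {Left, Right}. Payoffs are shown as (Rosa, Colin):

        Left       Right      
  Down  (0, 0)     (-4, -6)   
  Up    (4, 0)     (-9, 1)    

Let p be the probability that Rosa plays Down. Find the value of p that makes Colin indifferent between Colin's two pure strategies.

p = 1/7

Colin's indifference between Left and Right determines Rosa's mixing probability p:
  Colin's payoff to Left: p·0 + (1−p)·0 = 0
  Colin's payoff to Right: p·(-6) + (1−p)·1 = -7p + 1
  0 = -7p + 1  ⇒  7p = 1  ⇒  p = 1/7.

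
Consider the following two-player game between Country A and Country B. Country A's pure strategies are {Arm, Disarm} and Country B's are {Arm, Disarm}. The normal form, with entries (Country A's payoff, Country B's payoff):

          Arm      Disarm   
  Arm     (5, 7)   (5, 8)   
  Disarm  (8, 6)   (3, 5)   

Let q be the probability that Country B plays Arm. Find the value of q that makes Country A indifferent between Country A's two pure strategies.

For Country A to be willing to mix, Country A must be indifferent between Arm and Disarm, which pins down Country B's mix.
  Country A's payoff to Arm: q·5 + (1−q)·5 = 5
  Country A's payoff to Disarm: q·8 + (1−q)·3 = 5q + 3
  5 = 5q + 3  ⇒  -5q = -2  ⇒  q = 2/5.

q = 2/5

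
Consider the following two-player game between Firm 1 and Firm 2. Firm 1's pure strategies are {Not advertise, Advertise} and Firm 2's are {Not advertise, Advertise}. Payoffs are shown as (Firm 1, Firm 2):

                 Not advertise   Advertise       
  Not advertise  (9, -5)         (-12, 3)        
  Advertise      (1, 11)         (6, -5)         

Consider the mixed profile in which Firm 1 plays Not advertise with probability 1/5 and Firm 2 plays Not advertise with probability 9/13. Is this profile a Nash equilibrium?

No

Given Firm 1's mix p = 1/5, Firm 2's payoff from Not advertise is 39/5 but from Advertise is -17/5. Firm 2 strictly prefers Not advertise, so Firm 2 would not mix.
So the proposed profile is not a Nash equilibrium.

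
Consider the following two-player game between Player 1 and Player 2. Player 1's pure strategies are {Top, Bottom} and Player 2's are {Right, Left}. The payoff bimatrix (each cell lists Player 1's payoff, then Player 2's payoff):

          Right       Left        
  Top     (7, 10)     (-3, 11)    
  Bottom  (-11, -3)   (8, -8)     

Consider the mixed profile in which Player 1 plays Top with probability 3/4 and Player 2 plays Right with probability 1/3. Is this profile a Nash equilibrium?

No

Given Player 1's mix p = 3/4, Player 2's payoff from Right is 27/4 but from Left is 25/4. Player 2 strictly prefers Right, so Player 2 would not mix.
So the proposed profile is not a Nash equilibrium.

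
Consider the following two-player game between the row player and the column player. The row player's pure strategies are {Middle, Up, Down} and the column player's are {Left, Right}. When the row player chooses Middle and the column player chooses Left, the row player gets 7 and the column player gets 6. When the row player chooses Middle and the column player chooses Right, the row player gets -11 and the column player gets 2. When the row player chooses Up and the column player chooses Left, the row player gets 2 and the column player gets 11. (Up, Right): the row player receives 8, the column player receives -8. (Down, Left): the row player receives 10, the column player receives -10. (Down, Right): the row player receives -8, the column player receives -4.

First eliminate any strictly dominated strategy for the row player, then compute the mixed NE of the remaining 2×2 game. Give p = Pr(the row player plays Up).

The row player's strategy Middle is strictly dominated by Down: 10 > 7 and -8 > -11. Eliminate Middle.
The row player's mix must leave the column player indifferent between Left and Right.
  the column player's payoff to Left: p·11 + (1−p)·(-10) = 21p - 10
  the column player's payoff to Right: p·(-8) + (1−p)·(-4) = -4p - 4
  21p - 10 = -4p - 4  ⇒  25p = 6  ⇒  p = 6/25.

p = 6/25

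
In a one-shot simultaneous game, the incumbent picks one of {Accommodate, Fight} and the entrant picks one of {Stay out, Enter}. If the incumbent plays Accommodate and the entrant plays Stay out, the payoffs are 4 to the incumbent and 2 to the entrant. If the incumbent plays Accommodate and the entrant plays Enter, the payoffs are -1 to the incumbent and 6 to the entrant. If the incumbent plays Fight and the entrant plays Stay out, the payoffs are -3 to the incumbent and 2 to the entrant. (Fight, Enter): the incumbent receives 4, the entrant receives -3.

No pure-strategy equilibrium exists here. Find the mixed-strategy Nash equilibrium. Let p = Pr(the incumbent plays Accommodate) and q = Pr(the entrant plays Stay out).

p = 5/9, q = 5/12

The incumbent's mix must leave the entrant indifferent between Stay out and Enter.
  the entrant's expected payoff from Stay out: p·2 + (1−p)·2 = 2
  the entrant's expected payoff from Enter: p·6 + (1−p)·(-3) = 9p - 3
  2 = 9p - 3  ⇒  -9p = -5  ⇒  p = 5/9.
In a mixed equilibrium the incumbent is indifferent between Accommodate and Fight; this condition fixes q.
  the incumbent's payoff to Accommodate: q·4 + (1−q)·(-1) = 5q - 1
  the incumbent's payoff to Fight: q·(-3) + (1−q)·4 = -7q + 4
  5q - 1 = -7q + 4  ⇒  12q = 5  ⇒  q = 5/12.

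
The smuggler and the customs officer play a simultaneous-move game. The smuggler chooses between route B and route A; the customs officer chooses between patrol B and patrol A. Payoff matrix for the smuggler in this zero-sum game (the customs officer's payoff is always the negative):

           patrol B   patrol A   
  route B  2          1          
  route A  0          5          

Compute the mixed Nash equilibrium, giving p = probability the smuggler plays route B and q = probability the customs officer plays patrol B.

p = 5/6, q = 2/3

In a mixed equilibrium the customs officer is indifferent between patrol B and patrol A; this condition fixes p.
  the customs officer's expected payoff from patrol B: p·(-2) + (1−p)·0 = -2p
  the customs officer's expected payoff from patrol A: p·(-1) + (1−p)·(-5) = 4p - 5
  -2p = 4p - 5  ⇒  -6p = -5  ⇒  p = 5/6.
For the smuggler to be willing to mix, the smuggler must be indifferent between route B and route A, which pins down the customs officer's mix.
  the smuggler's payoff to route B: q·2 + (1−q)·1 = q + 1
  the smuggler's payoff to route A: q·0 + (1−q)·5 = -5q + 5
  q + 1 = -5q + 5  ⇒  6q = 4  ⇒  q = 2/3.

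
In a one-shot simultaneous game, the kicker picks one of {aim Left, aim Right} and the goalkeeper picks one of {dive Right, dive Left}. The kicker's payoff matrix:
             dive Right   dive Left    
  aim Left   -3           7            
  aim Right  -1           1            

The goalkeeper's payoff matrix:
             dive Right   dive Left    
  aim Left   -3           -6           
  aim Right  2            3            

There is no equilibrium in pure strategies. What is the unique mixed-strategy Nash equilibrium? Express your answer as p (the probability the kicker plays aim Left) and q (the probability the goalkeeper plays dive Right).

p = 1/4, q = 3/4

The goalkeeper's indifference between dive Right and dive Left determines the kicker's mixing probability p:
  the goalkeeper's expected payoff from dive Right: p·(-3) + (1−p)·2 = -5p + 2
  the goalkeeper's expected payoff from dive Left: p·(-6) + (1−p)·3 = -9p + 3
  -5p + 2 = -9p + 3  ⇒  4p = 1  ⇒  p = 1/4.
Set the kicker's expected payoff from aim Left equal to that from aim Right:
  the kicker's payoff from aim Left: q·(-3) + (1−q)·7 = -10q + 7
  the kicker's payoff from aim Right: q·(-1) + (1−q)·1 = -2q + 1
  -10q + 7 = -2q + 1  ⇒  -8q = -6  ⇒  q = 3/4.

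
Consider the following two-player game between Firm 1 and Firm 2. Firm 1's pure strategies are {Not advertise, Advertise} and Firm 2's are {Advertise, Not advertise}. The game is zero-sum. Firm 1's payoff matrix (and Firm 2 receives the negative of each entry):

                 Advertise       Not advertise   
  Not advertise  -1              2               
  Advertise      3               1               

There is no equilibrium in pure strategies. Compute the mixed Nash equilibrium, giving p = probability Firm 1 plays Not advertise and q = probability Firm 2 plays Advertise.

In a mixed equilibrium Firm 2 is indifferent between Advertise and Not advertise; this condition fixes p.
  Firm 2's payoff to Advertise: p·1 + (1−p)·(-3) = 4p - 3
  Firm 2's payoff to Not advertise: p·(-2) + (1−p)·(-1) = -p - 1
  4p - 3 = -p - 1  ⇒  5p = 2  ⇒  p = 2/5.
Firm 2's mix must leave Firm 1 indifferent between Not advertise and Advertise.
  Firm 1's payoff to Not advertise: q·(-1) + (1−q)·2 = -3q + 2
  Firm 1's payoff to Advertise: q·3 + (1−q)·1 = 2q + 1
  -3q + 2 = 2q + 1  ⇒  -5q = -1  ⇒  q = 1/5.

p = 2/5, q = 1/5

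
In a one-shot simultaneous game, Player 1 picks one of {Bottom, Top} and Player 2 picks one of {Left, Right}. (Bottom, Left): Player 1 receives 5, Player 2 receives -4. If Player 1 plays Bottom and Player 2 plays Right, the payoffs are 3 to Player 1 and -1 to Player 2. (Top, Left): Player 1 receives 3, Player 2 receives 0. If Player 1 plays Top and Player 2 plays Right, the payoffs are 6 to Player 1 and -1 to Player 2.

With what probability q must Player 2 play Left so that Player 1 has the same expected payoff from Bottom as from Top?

For Player 1 to be willing to mix, Player 1 must be indifferent between Bottom and Top, which pins down Player 2's mix.
  Player 1's payoff from Bottom: q·5 + (1−q)·3 = 2q + 3
  Player 1's payoff from Top: q·3 + (1−q)·6 = -3q + 6
  2q + 3 = -3q + 6  ⇒  5q = 3  ⇒  q = 3/5.

q = 3/5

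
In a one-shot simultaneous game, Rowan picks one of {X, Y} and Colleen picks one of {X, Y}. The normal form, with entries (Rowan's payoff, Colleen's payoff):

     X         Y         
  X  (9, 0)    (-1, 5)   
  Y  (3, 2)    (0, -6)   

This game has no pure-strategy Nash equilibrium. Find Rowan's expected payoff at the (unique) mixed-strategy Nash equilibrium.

3/7

In a mixed equilibrium Rowan is indifferent between X and Y; this condition fixes q.
  Rowan's payoff from X: q·9 + (1−q)·(-1) = 10q - 1
  Rowan's payoff from Y: q·3 + (1−q)·0 = 3q
  10q - 1 = 3q  ⇒  7q = 1  ⇒  q = 1/7.
At equilibrium Rowan is indifferent across rows, so Rowan's payoff equals the payoff from X: (1/7)·9 + (6/7)·(-1) = 3/7.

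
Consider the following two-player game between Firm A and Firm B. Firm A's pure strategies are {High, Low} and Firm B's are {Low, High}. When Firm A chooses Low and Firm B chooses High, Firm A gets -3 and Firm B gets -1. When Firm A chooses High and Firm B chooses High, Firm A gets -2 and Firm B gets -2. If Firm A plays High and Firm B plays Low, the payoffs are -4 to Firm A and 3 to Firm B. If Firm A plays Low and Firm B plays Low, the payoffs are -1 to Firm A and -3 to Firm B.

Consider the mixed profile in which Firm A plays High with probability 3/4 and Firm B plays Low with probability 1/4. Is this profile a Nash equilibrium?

No

Given Firm A's mix p = 3/4, Firm B's payoff from Low is 3/2 but from High is -7/4. Firm B strictly prefers Low, so Firm B would not mix.
So the proposed profile is not a Nash equilibrium.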